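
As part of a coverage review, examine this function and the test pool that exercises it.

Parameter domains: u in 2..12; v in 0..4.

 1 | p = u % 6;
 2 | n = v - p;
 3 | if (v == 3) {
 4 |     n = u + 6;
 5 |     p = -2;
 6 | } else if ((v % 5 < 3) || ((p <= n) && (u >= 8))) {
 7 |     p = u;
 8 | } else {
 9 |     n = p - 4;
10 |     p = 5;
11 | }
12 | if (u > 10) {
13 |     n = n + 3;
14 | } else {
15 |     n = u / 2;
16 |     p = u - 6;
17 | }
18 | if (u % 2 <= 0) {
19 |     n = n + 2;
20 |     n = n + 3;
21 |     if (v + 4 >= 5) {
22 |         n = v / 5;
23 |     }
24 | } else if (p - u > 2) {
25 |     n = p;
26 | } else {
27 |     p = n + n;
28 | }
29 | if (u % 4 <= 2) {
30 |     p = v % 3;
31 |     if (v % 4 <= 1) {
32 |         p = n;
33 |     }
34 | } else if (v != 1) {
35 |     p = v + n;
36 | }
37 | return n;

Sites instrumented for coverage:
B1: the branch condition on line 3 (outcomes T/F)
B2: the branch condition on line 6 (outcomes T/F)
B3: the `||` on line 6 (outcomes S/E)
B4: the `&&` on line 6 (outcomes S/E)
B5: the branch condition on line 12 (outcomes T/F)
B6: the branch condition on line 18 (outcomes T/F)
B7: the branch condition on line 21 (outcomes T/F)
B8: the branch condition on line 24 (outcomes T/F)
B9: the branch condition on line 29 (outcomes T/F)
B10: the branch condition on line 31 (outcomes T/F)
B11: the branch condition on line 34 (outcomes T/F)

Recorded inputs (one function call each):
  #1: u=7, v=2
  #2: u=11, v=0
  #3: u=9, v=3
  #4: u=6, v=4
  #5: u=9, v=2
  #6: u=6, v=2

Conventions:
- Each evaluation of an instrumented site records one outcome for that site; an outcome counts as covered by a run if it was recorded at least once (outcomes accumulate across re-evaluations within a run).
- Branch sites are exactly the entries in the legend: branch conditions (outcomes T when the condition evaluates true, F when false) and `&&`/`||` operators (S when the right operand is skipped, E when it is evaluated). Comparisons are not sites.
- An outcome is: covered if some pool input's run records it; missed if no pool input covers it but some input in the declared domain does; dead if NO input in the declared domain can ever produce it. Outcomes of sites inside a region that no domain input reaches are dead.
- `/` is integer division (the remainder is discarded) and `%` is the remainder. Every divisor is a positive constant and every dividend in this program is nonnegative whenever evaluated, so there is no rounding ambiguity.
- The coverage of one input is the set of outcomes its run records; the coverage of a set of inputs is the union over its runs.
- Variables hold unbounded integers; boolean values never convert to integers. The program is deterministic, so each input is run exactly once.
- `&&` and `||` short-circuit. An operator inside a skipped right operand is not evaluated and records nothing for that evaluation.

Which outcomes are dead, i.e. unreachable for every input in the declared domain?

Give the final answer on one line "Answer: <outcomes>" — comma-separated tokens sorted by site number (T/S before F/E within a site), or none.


exhaustive pass over the 55-input domain:
  B8=T: unreachable across the whole domain -> dead
  reachable outcomes have witnesses, e.g. B1=T (e.g. u=2, v=3), B1=F (e.g. u=2, v=0), B2=T (e.g. u=2, v=0), B2=F (e.g. u=2, v=4)
Answer: B8=T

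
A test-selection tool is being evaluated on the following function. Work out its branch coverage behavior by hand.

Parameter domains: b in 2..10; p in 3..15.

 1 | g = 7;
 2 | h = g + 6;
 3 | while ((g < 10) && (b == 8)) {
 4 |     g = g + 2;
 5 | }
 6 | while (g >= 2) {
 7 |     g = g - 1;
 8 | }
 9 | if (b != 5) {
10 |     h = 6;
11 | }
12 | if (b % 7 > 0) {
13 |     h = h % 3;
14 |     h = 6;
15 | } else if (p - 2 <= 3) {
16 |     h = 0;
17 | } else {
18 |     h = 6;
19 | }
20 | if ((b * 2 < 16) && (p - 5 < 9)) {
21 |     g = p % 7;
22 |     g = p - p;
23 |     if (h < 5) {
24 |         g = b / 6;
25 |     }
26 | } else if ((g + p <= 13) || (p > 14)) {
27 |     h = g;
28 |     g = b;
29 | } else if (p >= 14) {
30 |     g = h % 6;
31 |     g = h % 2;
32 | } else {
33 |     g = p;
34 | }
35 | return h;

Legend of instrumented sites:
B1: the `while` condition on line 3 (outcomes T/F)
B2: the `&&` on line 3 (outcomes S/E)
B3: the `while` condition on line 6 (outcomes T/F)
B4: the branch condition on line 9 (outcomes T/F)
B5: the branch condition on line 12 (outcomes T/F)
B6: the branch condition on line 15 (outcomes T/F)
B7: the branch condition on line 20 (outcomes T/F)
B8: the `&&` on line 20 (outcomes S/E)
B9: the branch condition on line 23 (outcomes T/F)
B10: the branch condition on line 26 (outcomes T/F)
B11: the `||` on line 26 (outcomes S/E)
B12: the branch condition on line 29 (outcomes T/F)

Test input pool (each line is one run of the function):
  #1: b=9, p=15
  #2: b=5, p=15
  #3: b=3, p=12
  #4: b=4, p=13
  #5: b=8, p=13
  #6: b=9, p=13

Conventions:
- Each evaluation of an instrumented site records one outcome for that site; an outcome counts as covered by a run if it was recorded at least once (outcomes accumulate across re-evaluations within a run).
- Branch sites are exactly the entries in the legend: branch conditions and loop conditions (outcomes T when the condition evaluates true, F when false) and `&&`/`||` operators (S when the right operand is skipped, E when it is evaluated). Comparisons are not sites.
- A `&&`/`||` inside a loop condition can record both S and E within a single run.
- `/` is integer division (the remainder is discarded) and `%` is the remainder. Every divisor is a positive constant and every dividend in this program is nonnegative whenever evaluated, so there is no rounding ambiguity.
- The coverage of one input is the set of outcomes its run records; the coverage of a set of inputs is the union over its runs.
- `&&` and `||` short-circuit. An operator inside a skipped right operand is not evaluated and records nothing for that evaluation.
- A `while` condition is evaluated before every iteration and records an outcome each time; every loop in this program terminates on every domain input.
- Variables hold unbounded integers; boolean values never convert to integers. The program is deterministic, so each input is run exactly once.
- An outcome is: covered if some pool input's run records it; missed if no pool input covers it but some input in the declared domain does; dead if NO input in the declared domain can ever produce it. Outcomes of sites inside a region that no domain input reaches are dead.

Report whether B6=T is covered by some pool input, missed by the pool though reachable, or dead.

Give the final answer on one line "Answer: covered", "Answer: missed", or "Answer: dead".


no pool input records B6=T
but domain input (b=7, p=3) does record it -> reachable, so missed
Answer: missed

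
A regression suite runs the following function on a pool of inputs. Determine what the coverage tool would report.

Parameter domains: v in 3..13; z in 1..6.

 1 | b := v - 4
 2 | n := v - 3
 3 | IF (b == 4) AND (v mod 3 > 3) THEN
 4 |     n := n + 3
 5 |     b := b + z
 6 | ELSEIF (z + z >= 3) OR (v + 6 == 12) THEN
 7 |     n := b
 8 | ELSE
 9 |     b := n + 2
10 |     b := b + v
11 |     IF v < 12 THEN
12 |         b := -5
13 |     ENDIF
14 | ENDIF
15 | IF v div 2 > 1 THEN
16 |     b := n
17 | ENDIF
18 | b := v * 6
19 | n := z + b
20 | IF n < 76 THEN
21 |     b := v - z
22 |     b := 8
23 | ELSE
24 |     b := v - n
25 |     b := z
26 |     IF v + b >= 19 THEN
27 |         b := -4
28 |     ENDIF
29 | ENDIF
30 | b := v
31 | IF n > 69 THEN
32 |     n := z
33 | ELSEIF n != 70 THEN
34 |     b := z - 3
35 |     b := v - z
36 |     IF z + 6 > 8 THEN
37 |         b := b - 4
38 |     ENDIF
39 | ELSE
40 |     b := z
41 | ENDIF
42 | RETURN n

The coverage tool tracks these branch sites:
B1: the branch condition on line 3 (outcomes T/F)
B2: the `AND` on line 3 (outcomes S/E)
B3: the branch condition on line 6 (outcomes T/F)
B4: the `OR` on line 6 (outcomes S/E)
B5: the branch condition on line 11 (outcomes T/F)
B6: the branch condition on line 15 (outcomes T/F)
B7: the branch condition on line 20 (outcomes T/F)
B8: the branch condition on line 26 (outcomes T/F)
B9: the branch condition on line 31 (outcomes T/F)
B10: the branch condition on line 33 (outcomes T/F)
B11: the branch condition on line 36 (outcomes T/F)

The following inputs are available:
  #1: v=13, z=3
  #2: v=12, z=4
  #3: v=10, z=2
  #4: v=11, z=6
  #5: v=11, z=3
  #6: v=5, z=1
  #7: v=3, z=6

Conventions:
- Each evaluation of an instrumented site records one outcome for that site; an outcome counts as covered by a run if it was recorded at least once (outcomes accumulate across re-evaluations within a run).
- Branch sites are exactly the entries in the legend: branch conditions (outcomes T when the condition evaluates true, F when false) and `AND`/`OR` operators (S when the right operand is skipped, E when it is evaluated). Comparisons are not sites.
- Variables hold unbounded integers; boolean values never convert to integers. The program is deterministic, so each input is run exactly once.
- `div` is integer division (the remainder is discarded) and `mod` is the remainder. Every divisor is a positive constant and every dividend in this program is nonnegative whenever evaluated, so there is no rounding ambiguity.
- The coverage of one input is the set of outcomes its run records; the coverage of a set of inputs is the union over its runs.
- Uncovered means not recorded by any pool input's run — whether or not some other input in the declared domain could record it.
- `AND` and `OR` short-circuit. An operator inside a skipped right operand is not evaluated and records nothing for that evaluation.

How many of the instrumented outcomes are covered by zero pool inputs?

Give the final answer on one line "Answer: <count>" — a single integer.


input #1, v=13, z=3: outcomes B1=F, B2=S, B3=T, B4=S, B6=T, B7=F, B8=F, B9=T
input #2, v=12, z=4: outcomes B1=F, B2=S, B3=T, B4=S, B6=T, B7=F, B8=F, B9=T
input #3, v=10, z=2: outcomes B1=F, B2=S, B3=T, B4=S, B6=T, B7=T, B9=F, B10=T, B11=F
input #4, v=11, z=6: outcomes B1=F, B2=S, B3=T, B4=S, B6=T, B7=T, B9=T
input #5, v=11, z=3: outcomes B1=F, B2=S, B3=T, B4=S, B6=T, B7=T, B9=F, B10=T, B11=T
input #6, v=5, z=1: outcomes B1=F, B2=S, B3=F, B4=E, B5=T, B6=T, B7=T, B9=F, B10=T, B11=F
input #7, v=3, z=6: outcomes B1=F, B2=S, B3=T, B4=S, B6=F, B7=T, B9=F, B10=T, B11=T
union over the pool: B1=F, B2=S, B3=T, B3=F, B4=S, B4=E, B5=T, B6=T, B6=F, B7=T, B7=F, B8=F, B9=T, B9=F, B10=T, B11=T, B11=F
uncovered (5 of 22): B1=T, B2=E, B5=F, B8=T, B10=F
Answer: 5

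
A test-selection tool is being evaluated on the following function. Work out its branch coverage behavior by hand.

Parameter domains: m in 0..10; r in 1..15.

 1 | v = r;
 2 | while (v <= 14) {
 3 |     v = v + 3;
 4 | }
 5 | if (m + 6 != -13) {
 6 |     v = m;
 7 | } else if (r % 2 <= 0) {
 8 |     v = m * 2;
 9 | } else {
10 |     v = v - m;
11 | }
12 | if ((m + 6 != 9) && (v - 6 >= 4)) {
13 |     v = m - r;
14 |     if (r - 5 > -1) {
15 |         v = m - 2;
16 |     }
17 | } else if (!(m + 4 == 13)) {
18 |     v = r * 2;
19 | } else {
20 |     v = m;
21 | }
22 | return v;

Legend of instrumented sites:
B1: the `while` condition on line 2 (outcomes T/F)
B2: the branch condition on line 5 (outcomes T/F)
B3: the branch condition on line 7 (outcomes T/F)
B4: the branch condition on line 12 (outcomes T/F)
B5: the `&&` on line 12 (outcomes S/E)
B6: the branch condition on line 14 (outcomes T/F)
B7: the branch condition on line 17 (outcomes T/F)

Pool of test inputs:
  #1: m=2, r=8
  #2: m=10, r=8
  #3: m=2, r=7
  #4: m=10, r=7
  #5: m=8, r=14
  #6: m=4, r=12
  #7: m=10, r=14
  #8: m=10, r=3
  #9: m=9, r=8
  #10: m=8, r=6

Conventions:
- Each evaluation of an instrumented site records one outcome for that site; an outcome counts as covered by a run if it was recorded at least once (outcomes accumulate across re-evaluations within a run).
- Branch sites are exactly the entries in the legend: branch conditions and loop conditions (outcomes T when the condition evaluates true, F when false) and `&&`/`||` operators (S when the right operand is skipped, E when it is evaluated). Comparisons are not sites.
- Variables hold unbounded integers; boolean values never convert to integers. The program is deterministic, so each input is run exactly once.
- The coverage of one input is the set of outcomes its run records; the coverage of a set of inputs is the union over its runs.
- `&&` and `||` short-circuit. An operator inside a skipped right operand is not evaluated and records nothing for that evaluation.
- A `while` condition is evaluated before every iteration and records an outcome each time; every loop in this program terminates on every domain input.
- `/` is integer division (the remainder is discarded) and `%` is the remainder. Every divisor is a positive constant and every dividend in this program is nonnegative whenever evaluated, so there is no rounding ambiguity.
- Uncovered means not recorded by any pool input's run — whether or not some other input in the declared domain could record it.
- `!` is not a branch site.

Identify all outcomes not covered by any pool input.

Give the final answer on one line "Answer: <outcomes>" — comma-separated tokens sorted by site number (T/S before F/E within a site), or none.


input #1, m=2, r=8: events B1->T, B1->T, B1->T, B1->F, B2->T, B5->E, B4->F, B7->T; outcomes B1=T, B1=F, B2=T, B4=F, B5=E, B7=T
input #2, m=10, r=8: events B1->T, B1->T, B1->T, B1->F, B2->T, B5->E, B4->T, B6->T; outcomes B1=T, B1=F, B2=T, B4=T, B5=E, B6=T
input #3, m=2, r=7: events B1->T, B1->T, B1->T, B1->F, B2->T, B5->E, B4->F, B7->T; outcomes B1=T, B1=F, B2=T, B4=F, B5=E, B7=T
input #4, m=10, r=7: events B1->T, B1->T, B1->T, B1->F, B2->T, B5->E, B4->T, B6->T; outcomes B1=T, B1=F, B2=T, B4=T, B5=E, B6=T
input #5, m=8, r=14: events B1->T, B1->F, B2->T, B5->E, B4->F, B7->T; outcomes B1=T, B1=F, B2=T, B4=F, B5=E, B7=T
input #6, m=4, r=12: events B1->T, B1->F, B2->T, B5->E, B4->F, B7->T; outcomes B1=T, B1=F, B2=T, B4=F, B5=E, B7=T
input #7, m=10, r=14: events B1->T, B1->F, B2->T, B5->E, B4->T, B6->T; outcomes B1=T, B1=F, B2=T, B4=T, B5=E, B6=T
input #8, m=10, r=3: events B1->T, B1->T, B1->T, B1->T, B1->F, B2->T, B5->E, B4->T, B6->F; outcomes B1=T, B1=F, B2=T, B4=T, B5=E, B6=F
input #9, m=9, r=8: events B1->T, B1->T, B1->T, B1->F, B2->T, B5->E, B4->F, B7->F; outcomes B1=T, B1=F, B2=T, B4=F, B5=E, B7=F
input #10, m=8, r=6: events B1->T, B1->T, B1->T, B1->F, B2->T, B5->E, B4->F, B7->T; outcomes B1=T, B1=F, B2=T, B4=F, B5=E, B7=T
union over the pool: B1=T, B1=F, B2=T, B4=T, B4=F, B5=E, B6=T, B6=F, B7=T, B7=F
uncovered (4 of 14): B2=F, B3=T, B3=F, B5=S
Answer: B2=F, B3=T, B3=F, B5=S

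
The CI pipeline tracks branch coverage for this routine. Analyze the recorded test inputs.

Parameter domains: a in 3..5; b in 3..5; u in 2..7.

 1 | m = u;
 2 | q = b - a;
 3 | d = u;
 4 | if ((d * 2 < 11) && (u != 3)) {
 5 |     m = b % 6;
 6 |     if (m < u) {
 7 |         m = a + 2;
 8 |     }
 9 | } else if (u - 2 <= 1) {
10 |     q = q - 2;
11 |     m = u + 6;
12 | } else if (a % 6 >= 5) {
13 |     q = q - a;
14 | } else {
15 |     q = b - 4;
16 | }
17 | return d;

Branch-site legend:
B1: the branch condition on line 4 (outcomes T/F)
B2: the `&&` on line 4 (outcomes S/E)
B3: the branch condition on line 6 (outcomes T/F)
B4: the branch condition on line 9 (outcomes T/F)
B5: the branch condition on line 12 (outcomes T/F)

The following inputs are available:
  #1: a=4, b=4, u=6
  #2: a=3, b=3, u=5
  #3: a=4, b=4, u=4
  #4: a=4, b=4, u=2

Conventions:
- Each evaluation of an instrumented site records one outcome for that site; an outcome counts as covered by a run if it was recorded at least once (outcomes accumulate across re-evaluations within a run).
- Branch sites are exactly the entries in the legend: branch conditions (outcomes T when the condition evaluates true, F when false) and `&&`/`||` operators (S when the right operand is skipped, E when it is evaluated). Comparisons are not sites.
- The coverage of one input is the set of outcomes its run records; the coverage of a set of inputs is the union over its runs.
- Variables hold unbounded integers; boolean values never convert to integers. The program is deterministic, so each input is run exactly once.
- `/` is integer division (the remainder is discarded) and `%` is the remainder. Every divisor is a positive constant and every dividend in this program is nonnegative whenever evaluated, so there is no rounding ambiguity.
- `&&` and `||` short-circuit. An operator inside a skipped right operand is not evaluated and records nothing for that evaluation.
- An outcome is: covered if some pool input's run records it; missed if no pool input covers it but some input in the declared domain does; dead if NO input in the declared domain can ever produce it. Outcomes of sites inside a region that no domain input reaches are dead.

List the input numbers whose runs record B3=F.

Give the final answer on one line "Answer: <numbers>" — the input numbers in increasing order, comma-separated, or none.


input #1 (a=4, b=4, u=6): never hits B3=F
input #2 (a=3, b=3, u=5): never hits B3=F
input #3 (a=4, b=4, u=4): hits B3=F
input #4 (a=4, b=4, u=2): hits B3=F
Answer: 3, 4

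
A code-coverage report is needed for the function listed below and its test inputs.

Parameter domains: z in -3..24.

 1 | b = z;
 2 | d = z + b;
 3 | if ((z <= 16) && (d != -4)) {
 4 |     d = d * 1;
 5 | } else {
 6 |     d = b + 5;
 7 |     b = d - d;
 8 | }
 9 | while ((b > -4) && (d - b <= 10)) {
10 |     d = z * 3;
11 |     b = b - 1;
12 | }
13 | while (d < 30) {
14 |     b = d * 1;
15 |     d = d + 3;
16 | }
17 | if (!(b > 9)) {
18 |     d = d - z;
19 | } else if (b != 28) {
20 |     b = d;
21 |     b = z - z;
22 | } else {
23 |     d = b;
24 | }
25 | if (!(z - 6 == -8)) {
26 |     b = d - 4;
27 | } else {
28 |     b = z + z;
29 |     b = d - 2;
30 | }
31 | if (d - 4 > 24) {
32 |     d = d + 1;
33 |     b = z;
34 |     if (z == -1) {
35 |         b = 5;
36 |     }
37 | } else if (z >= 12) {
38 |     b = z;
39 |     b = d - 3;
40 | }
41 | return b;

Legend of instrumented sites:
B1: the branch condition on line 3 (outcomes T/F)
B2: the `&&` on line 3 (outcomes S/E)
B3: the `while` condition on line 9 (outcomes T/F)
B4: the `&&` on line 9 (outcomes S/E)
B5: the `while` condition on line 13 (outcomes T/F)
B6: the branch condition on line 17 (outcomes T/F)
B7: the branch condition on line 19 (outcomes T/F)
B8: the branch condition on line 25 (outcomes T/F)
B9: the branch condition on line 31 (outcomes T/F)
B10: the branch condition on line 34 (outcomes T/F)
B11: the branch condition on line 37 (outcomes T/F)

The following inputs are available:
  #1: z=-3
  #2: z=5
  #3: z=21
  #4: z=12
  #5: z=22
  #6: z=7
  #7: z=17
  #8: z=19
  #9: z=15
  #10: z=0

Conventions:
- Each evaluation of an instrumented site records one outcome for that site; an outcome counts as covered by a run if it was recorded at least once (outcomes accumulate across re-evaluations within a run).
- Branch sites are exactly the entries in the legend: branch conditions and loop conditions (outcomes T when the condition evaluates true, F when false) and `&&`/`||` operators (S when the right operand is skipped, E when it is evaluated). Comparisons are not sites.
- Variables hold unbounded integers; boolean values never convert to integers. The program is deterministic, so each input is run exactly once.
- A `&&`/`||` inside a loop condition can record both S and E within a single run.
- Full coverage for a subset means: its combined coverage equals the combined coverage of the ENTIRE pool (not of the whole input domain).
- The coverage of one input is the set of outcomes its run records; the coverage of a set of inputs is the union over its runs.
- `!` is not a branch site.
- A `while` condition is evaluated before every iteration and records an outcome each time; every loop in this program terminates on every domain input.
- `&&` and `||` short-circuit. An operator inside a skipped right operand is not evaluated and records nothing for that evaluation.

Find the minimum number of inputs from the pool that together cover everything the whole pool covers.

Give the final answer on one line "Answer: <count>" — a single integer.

input #1 (z=-3): covers B1=T, B2=E, B3=T, B3=F, B4=S, B4=E, B5=T, B5=F, B6=F, B7=T, B8=T, B9=T, B10=F
input #2 (z=5): covers B1=T, B2=E, B3=T, B3=F, B4=E, B5=T, B5=F, B6=F, B7=T, B8=T, B9=T, B10=F
input #3 (z=21): covers B1=F, B2=S, B3=F, B4=E, B5=T, B5=F, B6=F, B7=T, B8=T, B9=T, B10=F
input #4 (z=12): covers B1=T, B2=E, B3=F, B4=E, B5=T, B5=F, B6=F, B7=T, B8=T, B9=T, B10=F
input #5 (z=22): covers B1=F, B2=S, B3=F, B4=E, B5=T, B5=F, B6=F, B7=T, B8=T, B9=T, B10=F
input #6 (z=7): covers B1=T, B2=E, B3=T, B3=F, B4=E, B5=T, B5=F, B6=F, B7=T, B8=T, B9=T, B10=F
input #7 (z=17): covers B1=F, B2=S, B3=F, B4=E, B5=T, B5=F, B6=F, B7=F, B8=T, B9=F, B11=T
input #8 (z=19): covers B1=F, B2=S, B3=F, B4=E, B5=T, B5=F, B6=F, B7=T, B8=T, B9=T, B10=F
input #9 (z=15): covers B1=T, B2=E, B3=F, B4=E, B5=F, B6=F, B7=T, B8=T, B9=T, B10=F
input #10 (z=0): covers B1=T, B2=E, B3=T, B3=F, B4=S, B4=E, B5=T, B5=F, B6=F, B7=T, B8=T, B9=T, B10=F
together the pool reaches 18 outcomes: B1=T, B1=F, B2=S, B2=E, B3=T, B3=F, B4=S, B4=E, B5=T, B5=F, B6=F, B7=T, B7=F, B8=T, B9=T, B9=F, B10=F, B11=T
size 1 is not enough: best union over all size-1 subsets is 13/18
size 2: inputs {1, 7} cover all 18 outcomes, and no lexicographically smaller subset of this size does

Answer: 2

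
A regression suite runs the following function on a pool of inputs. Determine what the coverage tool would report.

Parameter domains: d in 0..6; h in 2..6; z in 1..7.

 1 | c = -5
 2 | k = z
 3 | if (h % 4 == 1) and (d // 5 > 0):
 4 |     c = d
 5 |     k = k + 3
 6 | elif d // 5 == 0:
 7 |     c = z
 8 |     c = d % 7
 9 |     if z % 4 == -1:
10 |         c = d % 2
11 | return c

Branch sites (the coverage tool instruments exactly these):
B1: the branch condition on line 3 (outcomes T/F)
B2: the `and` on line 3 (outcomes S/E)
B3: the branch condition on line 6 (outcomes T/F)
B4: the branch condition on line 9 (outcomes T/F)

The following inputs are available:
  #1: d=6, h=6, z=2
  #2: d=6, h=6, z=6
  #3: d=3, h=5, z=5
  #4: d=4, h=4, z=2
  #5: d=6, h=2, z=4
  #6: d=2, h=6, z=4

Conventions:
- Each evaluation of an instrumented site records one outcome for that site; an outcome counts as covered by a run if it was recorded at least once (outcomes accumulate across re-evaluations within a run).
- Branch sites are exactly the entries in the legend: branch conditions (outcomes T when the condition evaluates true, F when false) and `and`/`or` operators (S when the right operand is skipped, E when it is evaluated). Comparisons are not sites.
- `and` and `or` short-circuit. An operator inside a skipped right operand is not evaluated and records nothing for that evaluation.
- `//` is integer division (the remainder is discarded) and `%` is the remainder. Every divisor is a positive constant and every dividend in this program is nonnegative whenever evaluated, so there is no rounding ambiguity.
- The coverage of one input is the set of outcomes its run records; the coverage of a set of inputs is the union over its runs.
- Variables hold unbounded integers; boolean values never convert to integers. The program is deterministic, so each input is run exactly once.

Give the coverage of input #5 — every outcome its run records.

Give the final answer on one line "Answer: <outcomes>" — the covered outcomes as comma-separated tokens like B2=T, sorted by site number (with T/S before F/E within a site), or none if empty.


Simulating input #5 (d=6, h=2, z=4) step by step:
  B2->S, B1->F, B3->F
distinct outcomes covered: B1=F, B2=S, B3=F
Answer: B1=F, B2=S, B3=F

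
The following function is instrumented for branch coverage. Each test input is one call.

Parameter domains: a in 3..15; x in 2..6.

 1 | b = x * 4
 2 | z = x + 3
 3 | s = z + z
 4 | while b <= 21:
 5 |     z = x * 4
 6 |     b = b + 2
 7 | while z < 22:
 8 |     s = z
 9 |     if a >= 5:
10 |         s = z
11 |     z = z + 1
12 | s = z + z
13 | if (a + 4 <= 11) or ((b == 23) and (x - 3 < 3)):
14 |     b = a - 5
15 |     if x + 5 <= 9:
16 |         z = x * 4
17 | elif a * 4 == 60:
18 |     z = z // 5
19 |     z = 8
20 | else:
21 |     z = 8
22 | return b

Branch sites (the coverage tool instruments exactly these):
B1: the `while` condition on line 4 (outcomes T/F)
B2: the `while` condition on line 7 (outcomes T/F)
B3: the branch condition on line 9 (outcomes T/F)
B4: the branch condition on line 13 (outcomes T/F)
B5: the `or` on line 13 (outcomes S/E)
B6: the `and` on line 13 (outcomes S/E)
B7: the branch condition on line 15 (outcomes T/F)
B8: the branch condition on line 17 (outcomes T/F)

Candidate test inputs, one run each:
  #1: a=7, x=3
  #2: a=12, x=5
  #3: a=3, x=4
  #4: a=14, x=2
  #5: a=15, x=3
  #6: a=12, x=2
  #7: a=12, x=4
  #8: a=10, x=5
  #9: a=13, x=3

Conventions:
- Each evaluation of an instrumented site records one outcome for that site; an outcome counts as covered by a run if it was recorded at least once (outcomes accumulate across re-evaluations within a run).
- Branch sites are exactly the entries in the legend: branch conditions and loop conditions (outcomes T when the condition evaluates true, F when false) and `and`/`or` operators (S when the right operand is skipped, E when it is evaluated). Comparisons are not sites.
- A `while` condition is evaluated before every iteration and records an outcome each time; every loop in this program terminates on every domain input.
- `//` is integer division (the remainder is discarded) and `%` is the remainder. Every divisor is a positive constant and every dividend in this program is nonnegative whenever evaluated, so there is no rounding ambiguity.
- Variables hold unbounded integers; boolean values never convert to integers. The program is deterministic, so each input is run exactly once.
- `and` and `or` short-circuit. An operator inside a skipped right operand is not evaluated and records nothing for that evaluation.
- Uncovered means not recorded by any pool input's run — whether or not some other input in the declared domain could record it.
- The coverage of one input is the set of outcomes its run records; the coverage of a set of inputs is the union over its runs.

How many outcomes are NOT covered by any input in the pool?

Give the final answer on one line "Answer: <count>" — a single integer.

input #1 (a=7, x=3): covers B1=T, B1=F, B2=T, B2=F, B3=T, B4=T, B5=S, B7=T
input #2 (a=12, x=5): covers B1=T, B1=F, B2=T, B2=F, B3=T, B4=F, B5=E, B6=S, B8=F
input #3 (a=3, x=4): covers B1=T, B1=F, B2=T, B2=F, B3=F, B4=T, B5=S, B7=T
input #4 (a=14, x=2): covers B1=T, B1=F, B2=T, B2=F, B3=T, B4=F, B5=E, B6=S, B8=F
input #5 (a=15, x=3): covers B1=T, B1=F, B2=T, B2=F, B3=T, B4=F, B5=E, B6=S, B8=T
input #6 (a=12, x=2): covers B1=T, B1=F, B2=T, B2=F, B3=T, B4=F, B5=E, B6=S, B8=F
input #7 (a=12, x=4): covers B1=T, B1=F, B2=T, B2=F, B3=T, B4=F, B5=E, B6=S, B8=F
input #8 (a=10, x=5): covers B1=T, B1=F, B2=T, B2=F, B3=T, B4=F, B5=E, B6=S, B8=F
input #9 (a=13, x=3): covers B1=T, B1=F, B2=T, B2=F, B3=T, B4=F, B5=E, B6=S, B8=F
union over the pool: B1=T, B1=F, B2=T, B2=F, B3=T, B3=F, B4=T, B4=F, B5=S, B5=E, B6=S, B7=T, B8=T, B8=F
uncovered (2 of 16): B6=E, B7=F

Answer: 2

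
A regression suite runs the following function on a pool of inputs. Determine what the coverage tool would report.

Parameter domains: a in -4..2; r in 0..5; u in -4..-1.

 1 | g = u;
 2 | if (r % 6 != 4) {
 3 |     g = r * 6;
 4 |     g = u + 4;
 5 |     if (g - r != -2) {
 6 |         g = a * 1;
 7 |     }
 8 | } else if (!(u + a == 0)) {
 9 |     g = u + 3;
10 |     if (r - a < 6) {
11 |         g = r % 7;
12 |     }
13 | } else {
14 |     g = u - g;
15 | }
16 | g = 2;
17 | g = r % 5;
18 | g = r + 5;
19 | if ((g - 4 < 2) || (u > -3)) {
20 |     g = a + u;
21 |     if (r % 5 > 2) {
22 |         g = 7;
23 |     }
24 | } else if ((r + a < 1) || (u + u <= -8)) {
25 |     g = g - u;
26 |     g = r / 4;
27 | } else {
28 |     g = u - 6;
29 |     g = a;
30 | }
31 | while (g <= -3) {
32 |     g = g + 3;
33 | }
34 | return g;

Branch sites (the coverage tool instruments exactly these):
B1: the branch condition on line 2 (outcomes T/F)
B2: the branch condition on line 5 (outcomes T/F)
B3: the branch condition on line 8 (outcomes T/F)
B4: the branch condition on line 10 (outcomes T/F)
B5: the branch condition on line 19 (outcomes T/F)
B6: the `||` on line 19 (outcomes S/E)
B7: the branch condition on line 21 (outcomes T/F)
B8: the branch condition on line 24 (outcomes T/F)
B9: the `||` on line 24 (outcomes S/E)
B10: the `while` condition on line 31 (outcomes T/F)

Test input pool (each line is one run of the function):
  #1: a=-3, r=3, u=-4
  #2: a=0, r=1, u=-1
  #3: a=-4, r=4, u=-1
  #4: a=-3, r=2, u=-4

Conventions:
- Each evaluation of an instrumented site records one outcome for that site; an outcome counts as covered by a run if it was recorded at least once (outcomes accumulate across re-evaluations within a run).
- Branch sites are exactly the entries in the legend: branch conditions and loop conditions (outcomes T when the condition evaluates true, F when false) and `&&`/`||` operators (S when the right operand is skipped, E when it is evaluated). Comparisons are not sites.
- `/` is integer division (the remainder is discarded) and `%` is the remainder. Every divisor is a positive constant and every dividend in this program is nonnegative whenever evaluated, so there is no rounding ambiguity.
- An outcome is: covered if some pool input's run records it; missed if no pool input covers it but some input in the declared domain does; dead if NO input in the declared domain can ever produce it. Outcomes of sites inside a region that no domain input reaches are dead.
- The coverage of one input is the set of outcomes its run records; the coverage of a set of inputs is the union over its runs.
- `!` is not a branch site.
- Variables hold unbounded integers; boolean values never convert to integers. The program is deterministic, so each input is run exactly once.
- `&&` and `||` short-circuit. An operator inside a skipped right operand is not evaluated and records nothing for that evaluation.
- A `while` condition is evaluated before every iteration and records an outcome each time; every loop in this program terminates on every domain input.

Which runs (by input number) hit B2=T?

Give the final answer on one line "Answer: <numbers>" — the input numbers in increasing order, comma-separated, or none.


input #1 (a=-3, r=3, u=-4): hits B2=T
input #2 (a=0, r=1, u=-1): hits B2=T
input #3 (a=-4, r=4, u=-1): never hits B2=T
input #4 (a=-3, r=2, u=-4): never hits B2=T
Answer: 1, 2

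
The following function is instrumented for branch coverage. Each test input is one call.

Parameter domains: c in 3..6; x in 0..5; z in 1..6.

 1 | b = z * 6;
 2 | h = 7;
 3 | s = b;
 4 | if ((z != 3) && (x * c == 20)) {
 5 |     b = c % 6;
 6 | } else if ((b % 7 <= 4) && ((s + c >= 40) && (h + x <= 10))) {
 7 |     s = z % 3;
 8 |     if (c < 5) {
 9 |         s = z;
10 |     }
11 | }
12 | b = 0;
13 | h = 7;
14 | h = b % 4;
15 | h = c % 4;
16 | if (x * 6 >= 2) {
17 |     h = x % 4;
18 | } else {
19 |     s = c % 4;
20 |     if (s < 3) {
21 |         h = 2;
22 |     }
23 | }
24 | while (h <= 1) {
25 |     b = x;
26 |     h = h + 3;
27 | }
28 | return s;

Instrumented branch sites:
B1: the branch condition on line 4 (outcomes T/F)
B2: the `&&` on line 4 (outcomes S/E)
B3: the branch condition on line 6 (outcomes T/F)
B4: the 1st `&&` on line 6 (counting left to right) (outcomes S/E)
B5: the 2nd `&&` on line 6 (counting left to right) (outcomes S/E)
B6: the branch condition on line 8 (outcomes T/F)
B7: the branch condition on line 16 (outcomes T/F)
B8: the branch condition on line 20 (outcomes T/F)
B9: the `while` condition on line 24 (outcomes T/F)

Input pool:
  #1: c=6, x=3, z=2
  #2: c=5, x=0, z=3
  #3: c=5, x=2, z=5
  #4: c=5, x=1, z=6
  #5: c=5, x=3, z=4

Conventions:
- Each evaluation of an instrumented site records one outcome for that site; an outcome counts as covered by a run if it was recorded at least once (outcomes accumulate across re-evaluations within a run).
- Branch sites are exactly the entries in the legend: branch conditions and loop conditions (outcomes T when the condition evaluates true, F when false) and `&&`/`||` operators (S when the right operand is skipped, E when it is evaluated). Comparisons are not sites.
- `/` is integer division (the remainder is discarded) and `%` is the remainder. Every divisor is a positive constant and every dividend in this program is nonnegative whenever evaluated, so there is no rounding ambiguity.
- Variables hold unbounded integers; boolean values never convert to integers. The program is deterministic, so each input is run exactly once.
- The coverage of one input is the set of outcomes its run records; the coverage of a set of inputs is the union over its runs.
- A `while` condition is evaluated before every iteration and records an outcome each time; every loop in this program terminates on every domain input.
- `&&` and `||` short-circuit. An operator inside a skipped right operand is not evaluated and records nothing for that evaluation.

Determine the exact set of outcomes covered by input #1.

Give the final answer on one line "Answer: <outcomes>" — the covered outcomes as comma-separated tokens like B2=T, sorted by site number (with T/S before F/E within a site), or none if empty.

Event log for input #1 (c=6, x=3, z=2):
  B2->E, B1->F, B4->S, B3->F, B7->T, B9->F
deduplicating events, the covered set is: B1=F, B2=E, B3=F, B4=S, B7=T, B9=F

Answer: B1=F, B2=E, B3=F, B4=S, B7=T, B9=F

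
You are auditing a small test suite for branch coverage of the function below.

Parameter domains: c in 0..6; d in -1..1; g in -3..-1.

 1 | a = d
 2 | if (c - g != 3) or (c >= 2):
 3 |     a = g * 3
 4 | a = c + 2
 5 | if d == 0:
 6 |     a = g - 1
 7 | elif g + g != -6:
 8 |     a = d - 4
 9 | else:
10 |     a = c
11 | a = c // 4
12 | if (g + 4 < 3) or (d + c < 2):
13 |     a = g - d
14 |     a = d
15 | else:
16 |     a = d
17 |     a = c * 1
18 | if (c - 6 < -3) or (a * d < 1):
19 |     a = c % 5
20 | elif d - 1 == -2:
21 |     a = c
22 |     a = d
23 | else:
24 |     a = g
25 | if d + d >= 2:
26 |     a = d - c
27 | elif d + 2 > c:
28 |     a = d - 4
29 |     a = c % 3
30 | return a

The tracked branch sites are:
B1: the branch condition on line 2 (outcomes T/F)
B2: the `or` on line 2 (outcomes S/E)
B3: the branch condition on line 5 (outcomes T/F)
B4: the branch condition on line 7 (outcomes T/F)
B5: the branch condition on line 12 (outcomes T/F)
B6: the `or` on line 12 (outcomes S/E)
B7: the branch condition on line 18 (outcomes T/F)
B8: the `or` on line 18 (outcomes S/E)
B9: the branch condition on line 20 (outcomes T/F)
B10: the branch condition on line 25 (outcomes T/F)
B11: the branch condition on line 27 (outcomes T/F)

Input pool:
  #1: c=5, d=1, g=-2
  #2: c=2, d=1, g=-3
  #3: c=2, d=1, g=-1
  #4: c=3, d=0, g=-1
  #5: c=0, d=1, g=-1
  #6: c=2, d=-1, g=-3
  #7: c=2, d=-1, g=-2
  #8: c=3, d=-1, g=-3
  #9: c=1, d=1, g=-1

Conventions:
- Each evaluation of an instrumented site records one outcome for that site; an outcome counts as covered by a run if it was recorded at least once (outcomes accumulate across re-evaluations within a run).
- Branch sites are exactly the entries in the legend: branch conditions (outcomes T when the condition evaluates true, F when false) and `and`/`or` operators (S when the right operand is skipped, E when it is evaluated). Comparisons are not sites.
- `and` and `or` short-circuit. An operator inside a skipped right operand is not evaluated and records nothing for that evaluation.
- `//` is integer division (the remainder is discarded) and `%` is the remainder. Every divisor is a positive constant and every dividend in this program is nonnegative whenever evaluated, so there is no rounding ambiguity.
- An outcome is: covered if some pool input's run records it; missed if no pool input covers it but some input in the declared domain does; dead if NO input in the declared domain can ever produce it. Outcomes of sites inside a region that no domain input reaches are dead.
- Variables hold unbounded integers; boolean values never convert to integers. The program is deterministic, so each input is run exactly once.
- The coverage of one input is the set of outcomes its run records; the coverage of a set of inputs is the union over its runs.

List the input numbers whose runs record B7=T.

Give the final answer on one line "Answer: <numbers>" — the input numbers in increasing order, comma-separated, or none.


input #1 (c=5, d=1, g=-2): never hits B7=T
input #2 (c=2, d=1, g=-3): hits B7=T
input #3 (c=2, d=1, g=-1): hits B7=T
input #4 (c=3, d=0, g=-1): hits B7=T
input #5 (c=0, d=1, g=-1): hits B7=T
input #6 (c=2, d=-1, g=-3): hits B7=T
input #7 (c=2, d=-1, g=-2): hits B7=T
input #8 (c=3, d=-1, g=-3): never hits B7=T
input #9 (c=1, d=1, g=-1): hits B7=T
Answer: 2, 3, 4, 5, 6, 7, 9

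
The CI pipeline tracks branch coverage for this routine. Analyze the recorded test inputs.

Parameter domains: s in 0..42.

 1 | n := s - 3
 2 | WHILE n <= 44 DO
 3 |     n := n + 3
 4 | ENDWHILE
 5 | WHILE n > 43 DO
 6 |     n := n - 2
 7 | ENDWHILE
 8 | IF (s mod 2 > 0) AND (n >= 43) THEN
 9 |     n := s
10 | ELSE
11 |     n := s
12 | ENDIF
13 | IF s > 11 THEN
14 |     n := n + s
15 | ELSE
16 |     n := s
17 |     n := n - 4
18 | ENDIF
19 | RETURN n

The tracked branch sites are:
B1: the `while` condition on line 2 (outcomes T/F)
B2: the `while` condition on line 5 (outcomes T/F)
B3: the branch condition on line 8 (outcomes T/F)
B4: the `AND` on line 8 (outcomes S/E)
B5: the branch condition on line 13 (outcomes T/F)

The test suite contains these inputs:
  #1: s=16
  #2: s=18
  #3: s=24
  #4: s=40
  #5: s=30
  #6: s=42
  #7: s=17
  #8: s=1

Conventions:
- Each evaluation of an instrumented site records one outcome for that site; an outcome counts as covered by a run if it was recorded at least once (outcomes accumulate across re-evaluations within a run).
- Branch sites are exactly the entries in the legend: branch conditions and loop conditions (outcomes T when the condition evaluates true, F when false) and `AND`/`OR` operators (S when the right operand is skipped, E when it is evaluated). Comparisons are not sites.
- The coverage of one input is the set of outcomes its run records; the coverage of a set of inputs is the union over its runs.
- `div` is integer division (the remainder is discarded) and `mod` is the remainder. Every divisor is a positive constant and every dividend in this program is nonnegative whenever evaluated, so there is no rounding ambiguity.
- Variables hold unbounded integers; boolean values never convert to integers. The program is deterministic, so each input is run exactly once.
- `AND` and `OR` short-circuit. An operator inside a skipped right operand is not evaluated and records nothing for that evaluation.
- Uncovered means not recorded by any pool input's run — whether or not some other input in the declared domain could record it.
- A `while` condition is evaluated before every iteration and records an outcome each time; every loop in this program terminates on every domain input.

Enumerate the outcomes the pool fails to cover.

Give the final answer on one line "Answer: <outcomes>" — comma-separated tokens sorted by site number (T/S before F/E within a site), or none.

run #1 (s=16) runs B1->T, B1->T, B1->T, B1->T, B1->T, B1->T, B1->T, B1->T, B1->T, B1->T, B1->T, B1->F, B2->T, B2->T, ...; records B1=T, B1=F, B2=T, B2=F, B3=F, B4=S, B5=T
run #2 (s=18) runs B1->T, B1->T, B1->T, B1->T, B1->T, B1->T, B1->T, B1->T, B1->T, B1->T, B1->F, B2->T, B2->F, B4->S, ...; records B1=T, B1=F, B2=T, B2=F, B3=F, B4=S, B5=T
run #3 (s=24) runs B1->T, B1->T, B1->T, B1->T, B1->T, B1->T, B1->T, B1->T, B1->F, B2->T, B2->F, B4->S, B3->F, B5->T; records B1=T, B1=F, B2=T, B2=F, B3=F, B4=S, B5=T
run #4 (s=40) runs B1->T, B1->T, B1->T, B1->F, B2->T, B2->T, B2->F, B4->S, B3->F, B5->T; records B1=T, B1=F, B2=T, B2=F, B3=F, B4=S, B5=T
run #5 (s=30) runs B1->T, B1->T, B1->T, B1->T, B1->T, B1->T, B1->F, B2->T, B2->F, B4->S, B3->F, B5->T; records B1=T, B1=F, B2=T, B2=F, B3=F, B4=S, B5=T
run #6 (s=42) runs B1->T, B1->T, B1->F, B2->T, B2->F, B4->S, B3->F, B5->T; records B1=T, B1=F, B2=T, B2=F, B3=F, B4=S, B5=T
run #7 (s=17) runs B1->T, B1->T, B1->T, B1->T, B1->T, B1->T, B1->T, B1->T, B1->T, B1->T, B1->T, B1->F, B2->T, B2->T, ...; records B1=T, B1=F, B2=T, B2=F, B3=T, B4=E, B5=T
run #8 (s=1) runs B1->T, B1->T, B1->T, B1->T, B1->T, B1->T, B1->T, B1->T, B1->T, B1->T, B1->T, B1->T, B1->T, B1->T, ...; records B1=T, B1=F, B2=T, B2=F, B3=F, B4=E, B5=F
union over the pool: B1=T, B1=F, B2=T, B2=F, B3=T, B3=F, B4=S, B4=E, B5=T, B5=F
uncovered (0 of 10): none

Answer: none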